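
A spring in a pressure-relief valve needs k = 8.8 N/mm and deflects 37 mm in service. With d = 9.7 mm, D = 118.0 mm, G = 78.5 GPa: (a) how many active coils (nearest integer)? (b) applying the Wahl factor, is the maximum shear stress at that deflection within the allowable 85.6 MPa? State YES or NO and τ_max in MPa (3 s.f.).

N_a = Gd⁴/(8D³k) = (78.5×10³)(9.7⁴)/(8·118.0³·8.8) = 6.008 → N_a = 6
Actual rate k = Gd⁴/(8D³·6) = 8.8119 N/mm
Working load F = kδ = 8.8119·37 = 326.04 N
C = 118.0/9.7 = 12.1649; K_W = (4C−1)/(4C−4)+0.615/C = 1.1177
τ_max = K_W·8FD/(πd³) = 1.1177·107.34 = 119.98 MPa
τ_max > 85.6 MPa → exceeds allowable

(a) 6 coils; (b) NO, τ_max = 120 MPa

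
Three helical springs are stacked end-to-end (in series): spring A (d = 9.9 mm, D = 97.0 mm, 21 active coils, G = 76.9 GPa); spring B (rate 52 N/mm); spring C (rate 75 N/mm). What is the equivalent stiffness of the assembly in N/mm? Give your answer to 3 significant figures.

k_A = Gd⁴/(8D³N_a) = (76.9×10³)(9.9⁴)/(8·97.0³·21) = 4.8177 N/mm
Series: 1/k_eq = 1/4.8177 + 1/52 + 1/75 = 0.24013; k_eq = 4.1644 N/mm

4.16 N/mm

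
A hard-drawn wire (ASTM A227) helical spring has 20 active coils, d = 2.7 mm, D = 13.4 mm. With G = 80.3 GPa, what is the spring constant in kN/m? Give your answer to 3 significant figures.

k = Gd⁴/(8D³N_a) = (80.3×10³ × 2.7⁴) / (8 × 13.4³ × 20)
  = 4.26747e+06 / 384977 = 11.085 N/mm

11.1 kN/m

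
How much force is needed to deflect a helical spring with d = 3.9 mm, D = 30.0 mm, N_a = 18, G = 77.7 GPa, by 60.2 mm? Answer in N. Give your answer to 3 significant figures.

278 N

k = Gd⁴/(8D³N_a) = (77.7×10³)(3.9⁴)/(8·30.0³·18) = 4.6233 N/mm
F = k·δ = 4.6233 × 60.2 = 278.32 N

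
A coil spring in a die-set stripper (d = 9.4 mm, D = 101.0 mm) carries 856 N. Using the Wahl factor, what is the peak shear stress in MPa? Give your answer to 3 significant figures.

301 MPa

Spring index C = D/d = 101.0/9.4 = 10.7447
K_W = (4C−1)/(4C−4) + 0.615/C = 41.979/38.979 + 0.0572 = 1.1342
τ₀ = 8FD/(πd³) = 8·856·101.0/(π·9.4³) = 691648/2609.4 = 265.06 MPa
τ_max = K·τ₀ = 1.1342 × 265.06 = 300.64 MPa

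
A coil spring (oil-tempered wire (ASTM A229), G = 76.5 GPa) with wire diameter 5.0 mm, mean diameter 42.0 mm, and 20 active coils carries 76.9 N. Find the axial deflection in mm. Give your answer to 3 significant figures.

19.1 mm

k = Gd⁴/(8D³N_a) = (76.5×10³)(5.0⁴)/(8·42.0³·20) = 4.0334 N/mm
δ = F/k = 76.9 / 4.0334 = 19.066 mm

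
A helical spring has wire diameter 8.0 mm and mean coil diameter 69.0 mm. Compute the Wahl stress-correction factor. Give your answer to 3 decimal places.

C = D/d = 69.0/8.0 = 8.6250
K_W = (4C−1)/(4C−4) + 0.615/C = 33.500/30.500 + 0.0713 = 1.1697

1.170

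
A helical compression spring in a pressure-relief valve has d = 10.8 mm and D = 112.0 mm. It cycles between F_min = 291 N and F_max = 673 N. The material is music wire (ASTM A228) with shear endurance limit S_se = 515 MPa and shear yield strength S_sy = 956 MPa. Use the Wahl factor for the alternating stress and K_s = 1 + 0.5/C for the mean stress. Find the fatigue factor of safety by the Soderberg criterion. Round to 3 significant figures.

C = D/d = 112.0/10.8 = 10.3704; K_W = (4C−1)/(4C−4)+0.615/C = 1.1393; K_s = 1+0.5/C = 1.0482
F_a = (F_max−F_min)/2 = 191 N; F_m = (F_max+F_min)/2 = 482 N
τ_a = K_W·8F_aD/(πd³) = 1.1393 × 43.243 = 49.269 MPa
τ_m = K_s·8F_mD/(πd³) = 1.0482 × 109.13 = 114.39 MPa
Soderberg: 1/n_f = τ_a/S_se + τ_m/S_sy = 49.269/515 + 114.39/956 = 0.09567 + 0.11965 = 0.21532
n_f = 1/0.21532 = 4.644

4.64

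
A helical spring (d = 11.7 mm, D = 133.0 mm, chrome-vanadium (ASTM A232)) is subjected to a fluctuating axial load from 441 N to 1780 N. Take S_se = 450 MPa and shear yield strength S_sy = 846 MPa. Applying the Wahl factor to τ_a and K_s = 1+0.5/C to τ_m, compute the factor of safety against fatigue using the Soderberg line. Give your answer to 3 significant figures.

1.55

C = D/d = 133.0/11.7 = 11.3675; K_W = (4C−1)/(4C−4)+0.615/C = 1.1264; K_s = 1+0.5/C = 1.0440
F_a = (F_max−F_min)/2 = 669.5 N; F_m = (F_max+F_min)/2 = 1110.5 N
τ_a = K_W·8F_aD/(πd³) = 1.1264 × 141.57 = 159.48 MPa
τ_m = K_s·8F_mD/(πd³) = 1.0440 × 234.83 = 245.16 MPa
Soderberg: 1/n_f = τ_a/S_se + τ_m/S_sy = 159.48/450 + 245.16/846 = 0.35439 + 0.28979 = 0.64418
n_f = 1/0.64418 = 1.552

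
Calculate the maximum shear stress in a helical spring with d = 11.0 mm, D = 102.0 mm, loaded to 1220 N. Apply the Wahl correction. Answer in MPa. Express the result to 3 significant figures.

275 MPa

Spring index C = D/d = 102.0/11.0 = 9.2727
K_W = (4C−1)/(4C−4) + 0.615/C = 36.091/33.091 + 0.0663 = 1.1570
τ₀ = 8FD/(πd³) = 8·1220·102.0/(π·11.0³) = 995520/4181.5 = 238.08 MPa
τ_max = K·τ₀ = 1.1570 × 238.08 = 275.45 MPa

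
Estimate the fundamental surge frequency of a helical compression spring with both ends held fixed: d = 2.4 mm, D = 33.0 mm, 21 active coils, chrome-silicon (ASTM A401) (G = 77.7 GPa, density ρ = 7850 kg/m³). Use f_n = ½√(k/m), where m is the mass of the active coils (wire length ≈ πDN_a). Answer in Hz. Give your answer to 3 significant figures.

37.2 Hz

k = Gd⁴/(8D³N_a) = (77.7×10³)(2.4⁴)/(8·33.0³·21) = 0.42699 N/mm = 426.99 N/m
Wire length L = πDN_a = π·33.0·21 = 2177.1 mm
m = ρ·(πd²/4)·L = 7850 × 4.5239×10⁻⁶ m² × 2.1771 m = 0.077315 kg
f_n = ½√(k/m) = 0.5·√(426.99/0.077315) = 0.5·√(5522.7) = 37.157 Hz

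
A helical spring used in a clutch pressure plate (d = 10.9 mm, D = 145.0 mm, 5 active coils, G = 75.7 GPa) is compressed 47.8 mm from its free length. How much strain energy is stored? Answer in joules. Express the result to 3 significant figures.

10.0 J

k = Gd⁴/(8D³N_a) = (75.7×10³)(10.9⁴)/(8·145.0³·5) = 8.7627 N/mm
U = ½kδ² = 0.5 × 8.7627 × 47.8² = 10011 N·mm = 10.011 J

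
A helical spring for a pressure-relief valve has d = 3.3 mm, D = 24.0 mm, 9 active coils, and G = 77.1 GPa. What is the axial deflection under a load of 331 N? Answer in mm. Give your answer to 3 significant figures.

36.0 mm

k = Gd⁴/(8D³N_a) = (77.1×10³)(3.3⁴)/(8·24.0³·9) = 9.1864 N/mm
δ = F/k = 331 / 9.1864 = 36.032 mm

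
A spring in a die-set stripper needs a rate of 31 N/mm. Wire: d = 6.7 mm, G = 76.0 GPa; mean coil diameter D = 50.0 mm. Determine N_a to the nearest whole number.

N_a = Gd⁴/(8D³k) = (76.0×10³ × 6.7⁴)/(8 × 50.0³ × 31)
    = 1.53149e+08 / 3.1e+07 = 4.94 → 5 coils

5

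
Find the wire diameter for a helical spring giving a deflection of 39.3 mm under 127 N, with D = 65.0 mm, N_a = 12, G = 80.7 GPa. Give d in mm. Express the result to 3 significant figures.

5.70 mm

Required rate k = F/δ = 127/39.3 = 3.2316 N/mm
d = (8D³N_a·k / G)^(1/4) = (8·65.0³·12·3.2316 / (80.7×10³))^0.25
  = (1055.7)^0.25 = 5.7002 mm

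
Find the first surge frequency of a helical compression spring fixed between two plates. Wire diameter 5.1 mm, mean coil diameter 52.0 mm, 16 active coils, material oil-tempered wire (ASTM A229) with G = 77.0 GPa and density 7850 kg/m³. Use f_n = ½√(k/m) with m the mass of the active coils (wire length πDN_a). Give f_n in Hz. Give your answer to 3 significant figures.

k = Gd⁴/(8D³N_a) = (77.0×10³)(5.1⁴)/(8·52.0³·16) = 2.8944 N/mm = 2894.4 N/m
Wire length L = πDN_a = π·52.0·16 = 2613.8 mm
m = ρ·(πd²/4)·L = 7850 × 20.428×10⁻⁶ m² × 2.6138 m = 0.41915 kg
f_n = ½√(k/m) = 0.5·√(2894.4/0.41915) = 0.5·√(6905.2) = 41.549 Hz

41.5 Hz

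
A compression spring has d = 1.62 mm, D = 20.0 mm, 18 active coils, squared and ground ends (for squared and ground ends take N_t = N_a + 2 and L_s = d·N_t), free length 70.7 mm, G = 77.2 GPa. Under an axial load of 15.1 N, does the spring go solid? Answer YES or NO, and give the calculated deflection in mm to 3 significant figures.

k = Gd⁴/(8D³N_a) = (77.2×10³)(1.62⁴)/(8·20.0³·18) = 0.46156 N/mm
N_t = 20; L_s = 1.62·20 = 32.4 mm; δ_solid = L₀ − L_s = 70.7 − 32.4 = 38.3 mm
δ = F/k = 15.1/0.46156 = 32.715 mm
δ < δ_solid → spring does not go solid

NO, δ = 32.7 mm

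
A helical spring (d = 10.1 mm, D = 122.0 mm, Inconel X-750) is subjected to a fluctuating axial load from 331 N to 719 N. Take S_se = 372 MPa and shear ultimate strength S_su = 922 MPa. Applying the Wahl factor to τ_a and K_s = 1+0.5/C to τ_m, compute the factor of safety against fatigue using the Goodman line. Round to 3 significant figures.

2.82

C = D/d = 122.0/10.1 = 12.0792; K_W = (4C−1)/(4C−4)+0.615/C = 1.1186; K_s = 1+0.5/C = 1.0414
F_a = (F_max−F_min)/2 = 194 N; F_m = (F_max+F_min)/2 = 525 N
τ_a = K_W·8F_aD/(πd³) = 1.1186 × 58.498 = 65.436 MPa
τ_m = K_s·8F_mD/(πd³) = 1.0414 × 158.31 = 164.86 MPa
Goodman: 1/n_f = τ_a/S_se + τ_m/S_su = 65.436/372 + 164.86/922 = 0.17590 + 0.17880 = 0.35471
n_f = 1/0.35471 = 2.819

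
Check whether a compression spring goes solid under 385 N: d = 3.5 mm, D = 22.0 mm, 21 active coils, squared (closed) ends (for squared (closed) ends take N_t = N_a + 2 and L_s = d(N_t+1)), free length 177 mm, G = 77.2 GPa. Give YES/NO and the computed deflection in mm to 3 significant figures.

NO, δ = 59.4 mm

k = Gd⁴/(8D³N_a) = (77.2×10³)(3.5⁴)/(8·22.0³·21) = 6.4761 N/mm
N_t = 23; L_s = 3.5·24 = 84 mm; δ_solid = L₀ − L_s = 177 − 84 = 93 mm
δ = F/k = 385/6.4761 = 59.45 mm
δ < δ_solid → spring does not go solid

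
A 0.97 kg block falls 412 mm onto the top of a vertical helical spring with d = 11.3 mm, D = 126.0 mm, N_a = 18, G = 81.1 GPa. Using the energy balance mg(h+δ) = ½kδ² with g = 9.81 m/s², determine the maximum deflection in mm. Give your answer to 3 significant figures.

43.5 mm

k = Gd⁴/(8D³N_a) = (81.1×10³)(11.3⁴)/(8·126.0³·18) = 4.5905 N/mm
W = mg = 0.97 × 9.81 = 9.5157 N
½kδ² − Wδ − Wh = 0 → δ = (W + √(W² + 2kWh))/k
δ = (9.5157 + √(90.549 + 35993.9))/4.5905 = (9.5157 + 189.96)/4.5905 = 43.454 mm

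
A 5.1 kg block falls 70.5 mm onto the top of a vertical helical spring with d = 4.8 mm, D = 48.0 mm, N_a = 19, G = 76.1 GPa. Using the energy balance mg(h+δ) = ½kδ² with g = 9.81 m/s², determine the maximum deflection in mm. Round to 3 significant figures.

k = Gd⁴/(8D³N_a) = (76.1×10³)(4.8⁴)/(8·48.0³·19) = 2.4032 N/mm
W = mg = 5.1 × 9.81 = 50.031 N
½kδ² − Wδ − Wh = 0 → δ = (W + √(W² + 2kWh))/k
δ = (50.031 + √(2503.1 + 16952.8))/2.4032 = (50.031 + 139.48)/2.4032 = 78.861 mm

78.9 mm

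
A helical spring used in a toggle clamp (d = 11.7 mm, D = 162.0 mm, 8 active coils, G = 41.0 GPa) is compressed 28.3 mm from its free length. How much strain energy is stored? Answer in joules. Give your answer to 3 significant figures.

1.13 J

k = Gd⁴/(8D³N_a) = (41.0×10³)(11.7⁴)/(8·162.0³·8) = 2.8236 N/mm
U = ½kδ² = 0.5 × 2.8236 × 28.3² = 1130.7 N·mm = 1.1307 J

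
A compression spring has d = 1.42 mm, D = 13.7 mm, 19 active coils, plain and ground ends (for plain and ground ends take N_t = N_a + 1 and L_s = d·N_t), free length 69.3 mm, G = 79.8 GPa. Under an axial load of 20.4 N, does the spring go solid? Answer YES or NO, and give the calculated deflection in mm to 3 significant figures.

k = Gd⁴/(8D³N_a) = (79.8×10³)(1.42⁴)/(8·13.7³·19) = 0.83014 N/mm
N_t = 20; L_s = 1.42·20 = 28.4 mm; δ_solid = L₀ − L_s = 69.3 − 28.4 = 40.9 mm
δ = F/k = 20.4/0.83014 = 24.574 mm
δ < δ_solid → spring does not go solid

NO, δ = 24.6 mm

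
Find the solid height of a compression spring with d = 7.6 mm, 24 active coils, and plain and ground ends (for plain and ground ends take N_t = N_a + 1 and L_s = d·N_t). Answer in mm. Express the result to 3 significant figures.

plain and ground ends: N_t = N_a + 1 = 24 + 1 = 25
L_s = d·N_t = 7.6 × 25 = 190 mm

190 mm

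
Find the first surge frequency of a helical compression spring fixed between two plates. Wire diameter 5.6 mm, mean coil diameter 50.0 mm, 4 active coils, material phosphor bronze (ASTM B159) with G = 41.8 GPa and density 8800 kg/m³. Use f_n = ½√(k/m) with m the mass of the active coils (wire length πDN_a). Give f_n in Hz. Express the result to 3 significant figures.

k = Gd⁴/(8D³N_a) = (41.8×10³)(5.6⁴)/(8·50.0³·4) = 10.277 N/mm = 10277 N/m
Wire length L = πDN_a = π·50.0·4 = 628.32 mm
m = ρ·(πd²/4)·L = 8800 × 24.63×10⁻⁶ m² × 0.62832 m = 0.13618 kg
f_n = ½√(k/m) = 0.5·√(10277/0.13618) = 0.5·√(75464) = 137.35 Hz

137 Hz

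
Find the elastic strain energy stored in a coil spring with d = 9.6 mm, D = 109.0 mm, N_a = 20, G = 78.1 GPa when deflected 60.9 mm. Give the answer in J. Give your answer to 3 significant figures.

5.94 J

k = Gd⁴/(8D³N_a) = (78.1×10³)(9.6⁴)/(8·109.0³·20) = 3.2014 N/mm
U = ½kδ² = 0.5 × 3.2014 × 60.9² = 5936.6 N·mm = 5.9366 J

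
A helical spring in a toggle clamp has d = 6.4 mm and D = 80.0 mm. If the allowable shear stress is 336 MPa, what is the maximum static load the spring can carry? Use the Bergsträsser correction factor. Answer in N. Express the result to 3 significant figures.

C = D/d = 80.0/6.4 = 12.5000
K_B = (4C+2)/(4C−3) = 52.000/47.000 = 1.1064
τ_max = K·8FD/(πd³) → F_max = τ_allow·πd³/(8DK)
F_max = 336·π·6.4³/(8·80.0·1.1064) = 2.7671e+05/708.09 = 390.79 N

391 N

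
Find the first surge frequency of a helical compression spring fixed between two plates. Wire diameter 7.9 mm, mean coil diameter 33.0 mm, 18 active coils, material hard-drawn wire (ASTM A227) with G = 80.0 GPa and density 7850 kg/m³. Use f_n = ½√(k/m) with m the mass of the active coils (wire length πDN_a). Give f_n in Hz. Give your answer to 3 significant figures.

k = Gd⁴/(8D³N_a) = (80.0×10³)(7.9⁴)/(8·33.0³·18) = 60.214 N/mm = 60214 N/m
Wire length L = πDN_a = π·33.0·18 = 1866.1 mm
m = ρ·(πd²/4)·L = 7850 × 49.017×10⁻⁶ m² × 1.8661 m = 0.71804 kg
f_n = ½√(k/m) = 0.5·√(60214/0.71804) = 0.5·√(83858) = 144.79 Hz

145 Hz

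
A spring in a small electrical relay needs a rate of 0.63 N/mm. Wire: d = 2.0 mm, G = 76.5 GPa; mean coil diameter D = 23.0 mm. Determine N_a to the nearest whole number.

20

N_a = Gd⁴/(8D³k) = (76.5×10³ × 2.0⁴)/(8 × 23.0³ × 0.63)
    = 1.224e+06 / 61321.7 = 19.96 → 20 coils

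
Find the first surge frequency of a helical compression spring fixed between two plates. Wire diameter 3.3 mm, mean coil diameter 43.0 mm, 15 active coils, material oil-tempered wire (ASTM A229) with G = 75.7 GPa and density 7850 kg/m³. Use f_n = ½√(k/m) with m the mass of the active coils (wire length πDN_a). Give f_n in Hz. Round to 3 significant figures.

41.6 Hz

k = Gd⁴/(8D³N_a) = (75.7×10³)(3.3⁴)/(8·43.0³·15) = 0.94095 N/mm = 940.95 N/m
Wire length L = πDN_a = π·43.0·15 = 2026.3 mm
m = ρ·(πd²/4)·L = 7850 × 8.553×10⁻⁶ m² × 2.0263 m = 0.13605 kg
f_n = ½√(k/m) = 0.5·√(940.95/0.13605) = 0.5·√(6916.2) = 41.582 Hz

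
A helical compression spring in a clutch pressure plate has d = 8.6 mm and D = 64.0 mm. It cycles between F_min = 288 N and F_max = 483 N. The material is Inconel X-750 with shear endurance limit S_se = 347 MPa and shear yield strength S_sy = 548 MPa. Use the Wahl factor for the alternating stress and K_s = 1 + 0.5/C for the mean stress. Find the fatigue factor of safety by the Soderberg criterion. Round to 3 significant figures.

C = D/d = 64.0/8.6 = 7.4419; K_W = (4C−1)/(4C−4)+0.615/C = 1.1991; K_s = 1+0.5/C = 1.0672
F_a = (F_max−F_min)/2 = 97.5 N; F_m = (F_max+F_min)/2 = 385.5 N
τ_a = K_W·8F_aD/(πd³) = 1.1991 × 24.982 = 29.955 MPa
τ_m = K_s·8F_mD/(πd³) = 1.0672 × 98.775 = 105.41 MPa
Soderberg: 1/n_f = τ_a/S_se + τ_m/S_sy = 29.955/347 + 105.41/548 = 0.08633 + 0.19236 = 0.27868
n_f = 1/0.27868 = 3.588

3.59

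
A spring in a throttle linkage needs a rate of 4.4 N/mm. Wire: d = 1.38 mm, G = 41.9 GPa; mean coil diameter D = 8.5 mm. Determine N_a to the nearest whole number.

7

N_a = Gd⁴/(8D³k) = (41.9×10³ × 1.38⁴)/(8 × 8.5³ × 4.4)
    = 151960 / 21617.2 = 7.03 → 7 coils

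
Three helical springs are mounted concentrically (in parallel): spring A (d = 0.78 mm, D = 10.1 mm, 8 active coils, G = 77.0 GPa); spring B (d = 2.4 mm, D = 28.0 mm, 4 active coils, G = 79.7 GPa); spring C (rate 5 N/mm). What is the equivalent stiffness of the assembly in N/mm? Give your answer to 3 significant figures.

9.20 N/mm

k_A = Gd⁴/(8D³N_a) = (77.0×10³)(0.78⁴)/(8·10.1³·8) = 0.43224 N/mm
k_B = Gd⁴/(8D³N_a) = (79.7×10³)(2.4⁴)/(8·28.0³·4) = 3.7643 N/mm
Parallel: k_eq = 0.43224 + 3.7643 + 5 = 9.1965 N/mm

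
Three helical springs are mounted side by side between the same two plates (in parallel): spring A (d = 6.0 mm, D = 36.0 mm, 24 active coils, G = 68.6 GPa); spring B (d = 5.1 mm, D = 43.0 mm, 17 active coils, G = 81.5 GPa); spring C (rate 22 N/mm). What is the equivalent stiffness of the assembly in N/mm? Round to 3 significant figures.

37.0 N/mm

k_A = Gd⁴/(8D³N_a) = (68.6×10³)(6.0⁴)/(8·36.0³·24) = 9.9248 N/mm
k_B = Gd⁴/(8D³N_a) = (81.5×10³)(5.1⁴)/(8·43.0³·17) = 5.0991 N/mm
Parallel: k_eq = 9.9248 + 5.0991 + 22 = 37.024 N/mm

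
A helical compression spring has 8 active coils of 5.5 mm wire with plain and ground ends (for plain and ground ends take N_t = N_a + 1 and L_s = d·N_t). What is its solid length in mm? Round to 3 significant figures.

plain and ground ends: N_t = N_a + 1 = 8 + 1 = 9
L_s = d·N_t = 5.5 × 9 = 49.5 mm

49.5 mm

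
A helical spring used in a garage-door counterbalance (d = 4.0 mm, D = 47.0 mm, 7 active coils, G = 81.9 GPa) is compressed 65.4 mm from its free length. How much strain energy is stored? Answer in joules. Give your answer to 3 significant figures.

7.71 J

k = Gd⁴/(8D³N_a) = (81.9×10³)(4.0⁴)/(8·47.0³·7) = 3.6061 N/mm
U = ½kδ² = 0.5 × 3.6061 × 65.4² = 7712 N·mm = 7.712 J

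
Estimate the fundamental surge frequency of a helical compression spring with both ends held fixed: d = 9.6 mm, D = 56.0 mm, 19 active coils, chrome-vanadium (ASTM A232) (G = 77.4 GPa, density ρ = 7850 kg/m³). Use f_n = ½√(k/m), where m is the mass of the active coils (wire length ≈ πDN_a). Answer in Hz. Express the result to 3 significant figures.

56.9 Hz

k = Gd⁴/(8D³N_a) = (77.4×10³)(9.6⁴)/(8·56.0³·19) = 24.627 N/mm = 24627 N/m
Wire length L = πDN_a = π·56.0·19 = 3342.7 mm
m = ρ·(πd²/4)·L = 7850 × 72.382×10⁻⁶ m² × 3.3427 m = 1.8993 kg
f_n = ½√(k/m) = 0.5·√(24627/1.8993) = 0.5·√(12967) = 56.935 Hz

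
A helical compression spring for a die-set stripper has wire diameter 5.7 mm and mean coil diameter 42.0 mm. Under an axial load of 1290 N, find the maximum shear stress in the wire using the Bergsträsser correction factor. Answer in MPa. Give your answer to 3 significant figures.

Spring index C = D/d = 42.0/5.7 = 7.3684
K_B = (4C+2)/(4C−3) = 31.474/26.474 = 1.1889
τ₀ = 8FD/(πd³) = 8·1290·42.0/(π·5.7³) = 433440/581.8 = 745 MPa
τ_max = K·τ₀ = 1.1889 × 745 = 885.7 MPa

886 MPa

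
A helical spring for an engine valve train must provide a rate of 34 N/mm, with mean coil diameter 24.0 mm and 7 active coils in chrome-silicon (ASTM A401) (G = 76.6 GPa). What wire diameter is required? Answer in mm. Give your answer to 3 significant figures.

d = (8D³N_a·k / G)^(1/4) = (8·24.0³·7·34 / (76.6×10³))^0.25
  = (343.61)^0.25 = 4.3054 mm

4.31 mm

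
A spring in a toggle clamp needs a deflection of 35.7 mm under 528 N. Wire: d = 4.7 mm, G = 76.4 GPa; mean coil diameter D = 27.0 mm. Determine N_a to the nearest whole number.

16

Required rate k = F/δ = 528/35.7 = 14.79 N/mm
N_a = Gd⁴/(8D³k) = (76.4×10³ × 4.7⁴)/(8 × 27.0³ × 14.79)
    = 3.72808e+07 / 2.32888e+06 = 16.01 → 16 coils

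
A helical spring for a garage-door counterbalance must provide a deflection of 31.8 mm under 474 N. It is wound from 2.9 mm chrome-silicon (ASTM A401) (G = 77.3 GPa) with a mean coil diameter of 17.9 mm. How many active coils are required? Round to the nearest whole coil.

Required rate k = F/δ = 474/31.8 = 14.906 N/mm
N_a = Gd⁴/(8D³k) = (77.3×10³ × 2.9⁴)/(8 × 17.9³ × 14.906)
    = 5.46728e+06 / 683912 = 7.994 → 8 coils

8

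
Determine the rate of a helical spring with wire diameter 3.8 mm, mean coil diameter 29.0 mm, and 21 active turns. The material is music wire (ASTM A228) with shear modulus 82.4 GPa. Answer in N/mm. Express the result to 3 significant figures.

k = Gd⁴/(8D³N_a) = (82.4×10³ × 3.8⁴) / (8 × 29.0³ × 21)
  = 1.71815e+07 / 4.09735e+06 = 4.1933 N/mm

4.19 N/mm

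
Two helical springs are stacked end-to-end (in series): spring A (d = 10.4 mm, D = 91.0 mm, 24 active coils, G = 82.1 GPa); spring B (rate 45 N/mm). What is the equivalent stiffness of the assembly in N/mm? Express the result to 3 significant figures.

k_A = Gd⁴/(8D³N_a) = (82.1×10³)(10.4⁴)/(8·91.0³·24) = 6.6382 N/mm
Series: 1/k_eq = 1/6.6382 + 1/45 = 0.17287; k_eq = 5.7849 N/mm

5.78 N/mm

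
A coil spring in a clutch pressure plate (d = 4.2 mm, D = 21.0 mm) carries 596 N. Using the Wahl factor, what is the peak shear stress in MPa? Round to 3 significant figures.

Spring index C = D/d = 21.0/4.2 = 5.0000
K_W = (4C−1)/(4C−4) + 0.615/C = 19.000/16.000 + 0.1230 = 1.3105
τ₀ = 8FD/(πd³) = 8·596·21.0/(π·4.2³) = 100128/232.75 = 430.19 MPa
τ_max = K·τ₀ = 1.3105 × 430.19 = 563.76 MPa

564 MPa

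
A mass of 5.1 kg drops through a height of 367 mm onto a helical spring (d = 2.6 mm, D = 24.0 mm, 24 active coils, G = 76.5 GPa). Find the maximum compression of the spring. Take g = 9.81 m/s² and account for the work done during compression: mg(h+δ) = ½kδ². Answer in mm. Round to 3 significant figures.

k = Gd⁴/(8D³N_a) = (76.5×10³)(2.6⁴)/(8·24.0³·24) = 1.3171 N/mm
W = mg = 5.1 × 9.81 = 50.031 N
½kδ² − Wδ − Wh = 0 → δ = (W + √(W² + 2kWh))/k
δ = (50.031 + √(2503.1 + 48367.7))/1.3171 = (50.031 + 225.55)/1.3171 = 209.23 mm

209 mm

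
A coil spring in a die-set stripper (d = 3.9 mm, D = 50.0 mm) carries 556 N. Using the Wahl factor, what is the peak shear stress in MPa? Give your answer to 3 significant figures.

Spring index C = D/d = 50.0/3.9 = 12.8205
K_W = (4C−1)/(4C−4) + 0.615/C = 50.282/47.282 + 0.0480 = 1.1114
τ₀ = 8FD/(πd³) = 8·556·50.0/(π·3.9³) = 222400/186.36 = 1193.4 MPa
τ_max = K·τ₀ = 1.1114 × 1193.4 = 1326.4 MPa

1330 MPa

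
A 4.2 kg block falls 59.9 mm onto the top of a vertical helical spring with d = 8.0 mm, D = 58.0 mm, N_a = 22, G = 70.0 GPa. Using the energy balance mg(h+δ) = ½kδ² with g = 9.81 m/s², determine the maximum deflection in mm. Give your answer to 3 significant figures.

29.7 mm

k = Gd⁴/(8D³N_a) = (70.0×10³)(8.0⁴)/(8·58.0³·22) = 8.3495 N/mm
W = mg = 4.2 × 9.81 = 41.202 N
½kδ² − Wδ − Wh = 0 → δ = (W + √(W² + 2kWh))/k
δ = (41.202 + √(1697.6 + 41213.2))/8.3495 = (41.202 + 207.15)/8.3495 = 29.744 mm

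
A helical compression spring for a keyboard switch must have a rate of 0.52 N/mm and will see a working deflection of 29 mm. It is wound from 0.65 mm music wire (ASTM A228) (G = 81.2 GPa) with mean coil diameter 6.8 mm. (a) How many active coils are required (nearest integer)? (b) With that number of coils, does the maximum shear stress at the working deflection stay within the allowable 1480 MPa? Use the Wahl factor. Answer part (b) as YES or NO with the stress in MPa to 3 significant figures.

(a) 11 coils; (b) YES, τ_max = 1090 MPa

N_a = Gd⁴/(8D³k) = (81.2×10³)(0.65⁴)/(8·6.8³·0.52) = 11.08 → N_a = 11
Actual rate k = Gd⁴/(8D³·11) = 0.52384 N/mm
Working load F = kδ = 0.52384·29 = 15.191 N
C = 6.8/0.65 = 10.4615; K_W = (4C−1)/(4C−4)+0.615/C = 1.1381
τ_max = K_W·8FD/(πd³) = 1.1381·957.87 = 1090.1 MPa
τ_max ≤ 1480 MPa → acceptable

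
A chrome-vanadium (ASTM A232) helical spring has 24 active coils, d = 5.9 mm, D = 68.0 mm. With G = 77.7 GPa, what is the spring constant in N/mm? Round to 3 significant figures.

k = Gd⁴/(8D³N_a) = (77.7×10³ × 5.9⁴) / (8 × 68.0³ × 24)
  = 9.41519e+07 / 6.03709e+07 = 1.5596 N/mm

1.56 N/mm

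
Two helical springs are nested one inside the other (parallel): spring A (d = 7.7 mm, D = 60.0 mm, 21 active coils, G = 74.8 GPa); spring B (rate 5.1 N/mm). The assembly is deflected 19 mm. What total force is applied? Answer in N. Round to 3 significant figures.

k_A = Gd⁴/(8D³N_a) = (74.8×10³)(7.7⁴)/(8·60.0³·21) = 7.2461 N/mm
Parallel: k_eq = 7.2461 + 5.1 = 12.346 N/mm
F = k_eq·δ = 12.346·19 = 234.57 N

235 N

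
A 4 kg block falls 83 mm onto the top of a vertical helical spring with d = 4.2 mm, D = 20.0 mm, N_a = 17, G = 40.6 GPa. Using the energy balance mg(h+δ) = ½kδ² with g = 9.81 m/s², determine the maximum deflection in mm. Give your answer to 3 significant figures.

k = Gd⁴/(8D³N_a) = (40.6×10³)(4.2⁴)/(8·20.0³·17) = 11.612 N/mm
W = mg = 4 × 9.81 = 39.24 N
½kδ² − Wδ − Wh = 0 → δ = (W + √(W² + 2kWh))/k
δ = (39.24 + √(1539.8 + 75636.5))/11.612 = (39.24 + 277.81)/11.612 = 27.304 mm

27.3 mm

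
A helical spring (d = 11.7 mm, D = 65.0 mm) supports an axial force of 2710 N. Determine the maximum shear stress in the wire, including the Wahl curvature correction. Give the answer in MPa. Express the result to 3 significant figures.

357 MPa

Spring index C = D/d = 65.0/11.7 = 5.5556
K_W = (4C−1)/(4C−4) + 0.615/C = 21.222/18.222 + 0.1107 = 1.2753
τ₀ = 8FD/(πd³) = 8·2710·65.0/(π·11.7³) = 1.4092e+06/5031.6 = 280.07 MPa
τ_max = K·τ₀ = 1.2753 × 280.07 = 357.18 MPa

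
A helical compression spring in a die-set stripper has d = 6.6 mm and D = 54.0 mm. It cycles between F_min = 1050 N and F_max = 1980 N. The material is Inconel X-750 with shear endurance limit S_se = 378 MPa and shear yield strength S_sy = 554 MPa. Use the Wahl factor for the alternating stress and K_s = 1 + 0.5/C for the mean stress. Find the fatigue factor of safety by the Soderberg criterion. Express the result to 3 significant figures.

C = D/d = 54.0/6.6 = 8.1818; K_W = (4C−1)/(4C−4)+0.615/C = 1.1796; K_s = 1+0.5/C = 1.0611
F_a = (F_max−F_min)/2 = 465 N; F_m = (F_max+F_min)/2 = 1515 N
τ_a = K_W·8F_aD/(πd³) = 1.1796 × 222.41 = 262.35 MPa
τ_m = K_s·8F_mD/(πd³) = 1.0611 × 724.63 = 768.91 MPa
Soderberg: 1/n_f = τ_a/S_se + τ_m/S_sy = 262.35/378 + 768.91/554 = 0.69406 + 1.38792 = 2.082
n_f = 1/2.082 = 0.4803

0.480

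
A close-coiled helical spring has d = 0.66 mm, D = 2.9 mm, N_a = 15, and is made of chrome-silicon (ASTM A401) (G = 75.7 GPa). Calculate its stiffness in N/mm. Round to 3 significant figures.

k = Gd⁴/(8D³N_a) = (75.7×10³ × 0.66⁴) / (8 × 2.9³ × 15)
  = 14363.9 / 2926.68 = 4.9079 N/mm

4.91 N/mm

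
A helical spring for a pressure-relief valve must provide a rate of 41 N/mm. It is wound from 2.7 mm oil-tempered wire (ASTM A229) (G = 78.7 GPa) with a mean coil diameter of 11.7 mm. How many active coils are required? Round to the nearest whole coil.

8

N_a = Gd⁴/(8D³k) = (78.7×10³ × 2.7⁴)/(8 × 11.7³ × 41)
    = 4.18244e+06 / 525329 = 7.962 → 8 coils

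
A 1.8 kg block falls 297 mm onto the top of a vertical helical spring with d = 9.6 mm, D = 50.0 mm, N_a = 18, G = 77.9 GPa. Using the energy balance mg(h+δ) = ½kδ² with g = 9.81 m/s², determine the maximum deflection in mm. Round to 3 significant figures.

17.4 mm

k = Gd⁴/(8D³N_a) = (77.9×10³)(9.6⁴)/(8·50.0³·18) = 36.758 N/mm
W = mg = 1.8 × 9.81 = 17.658 N
½kδ² − Wδ − Wh = 0 → δ = (W + √(W² + 2kWh))/k
δ = (17.658 + √(311.8 + 385547))/36.758 = (17.658 + 621.18)/36.758 = 17.38 mm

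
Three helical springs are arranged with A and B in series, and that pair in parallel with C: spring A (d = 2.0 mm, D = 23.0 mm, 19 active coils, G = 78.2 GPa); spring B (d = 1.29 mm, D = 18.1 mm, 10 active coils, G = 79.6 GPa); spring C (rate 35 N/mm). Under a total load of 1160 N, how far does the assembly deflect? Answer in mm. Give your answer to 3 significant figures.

32.9 mm

k_A = Gd⁴/(8D³N_a) = (78.2×10³)(2.0⁴)/(8·23.0³·19) = 0.67655 N/mm
k_B = Gd⁴/(8D³N_a) = (79.6×10³)(1.29⁴)/(8·18.1³·10) = 0.46467 N/mm
Springs A,B series: k_AB = 1/(1/0.67655+1/0.46467) = 0.27547 N/mm; parallel with C: k_eq = 0.27547+35 = 35.275 N/mm
δ = F/k_eq = 1160/35.275 = 32.884 mm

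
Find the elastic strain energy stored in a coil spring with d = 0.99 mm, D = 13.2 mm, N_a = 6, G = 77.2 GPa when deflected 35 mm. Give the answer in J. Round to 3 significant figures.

0.411 J

k = Gd⁴/(8D³N_a) = (77.2×10³)(0.99⁴)/(8·13.2³·6) = 0.67173 N/mm
U = ½kδ² = 0.5 × 0.67173 × 35² = 411.43 N·mm = 0.41143 J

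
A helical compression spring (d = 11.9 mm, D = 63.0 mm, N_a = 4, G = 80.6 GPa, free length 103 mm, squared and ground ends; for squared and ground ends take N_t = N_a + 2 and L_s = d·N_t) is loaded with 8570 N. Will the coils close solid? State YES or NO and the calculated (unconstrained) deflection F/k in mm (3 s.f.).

YES, δ = 42.4 mm

k = Gd⁴/(8D³N_a) = (80.6×10³)(11.9⁴)/(8·63.0³·4) = 202 N/mm
N_t = 6; L_s = 11.9·6 = 71.4 mm; δ_solid = L₀ − L_s = 103 − 71.4 = 31.6 mm
δ = F/k = 8570/202 = 42.426 mm
δ ≥ δ_solid → spring goes solid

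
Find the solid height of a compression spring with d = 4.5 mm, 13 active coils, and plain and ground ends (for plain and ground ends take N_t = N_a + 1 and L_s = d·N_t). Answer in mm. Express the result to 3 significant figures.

63.0 mm

plain and ground ends: N_t = N_a + 1 = 13 + 1 = 14
L_s = d·N_t = 4.5 × 14 = 63 mm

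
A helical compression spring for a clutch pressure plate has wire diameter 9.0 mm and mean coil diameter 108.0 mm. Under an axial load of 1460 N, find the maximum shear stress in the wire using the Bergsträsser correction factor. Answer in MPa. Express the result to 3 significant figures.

Spring index C = D/d = 108.0/9.0 = 12.0000
K_B = (4C+2)/(4C−3) = 50.000/45.000 = 1.1111
τ₀ = 8FD/(πd³) = 8·1460·108.0/(π·9.0³) = 1.26144e+06/2290.2 = 550.79 MPa
τ_max = K·τ₀ = 1.1111 × 550.79 = 611.99 MPa

612 MPa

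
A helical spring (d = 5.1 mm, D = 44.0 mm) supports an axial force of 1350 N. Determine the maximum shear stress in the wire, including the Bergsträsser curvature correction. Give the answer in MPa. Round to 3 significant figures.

1320 MPa

Spring index C = D/d = 44.0/5.1 = 8.6275
K_B = (4C+2)/(4C−3) = 36.510/31.510 = 1.1587
τ₀ = 8FD/(πd³) = 8·1350·44.0/(π·5.1³) = 475200/416.74 = 1140.3 MPa
τ_max = K·τ₀ = 1.1587 × 1140.3 = 1321.2 MPa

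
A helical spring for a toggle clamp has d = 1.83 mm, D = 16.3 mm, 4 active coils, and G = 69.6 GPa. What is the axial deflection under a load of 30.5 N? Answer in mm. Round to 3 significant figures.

5.42 mm

k = Gd⁴/(8D³N_a) = (69.6×10³)(1.83⁴)/(8·16.3³·4) = 5.6325 N/mm
δ = F/k = 30.5 / 5.6325 = 5.415 mm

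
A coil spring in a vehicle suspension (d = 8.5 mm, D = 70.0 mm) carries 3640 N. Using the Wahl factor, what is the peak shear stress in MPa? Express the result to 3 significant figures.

Spring index C = D/d = 70.0/8.5 = 8.2353
K_W = (4C−1)/(4C−4) + 0.615/C = 31.941/28.941 + 0.0747 = 1.1783
τ₀ = 8FD/(πd³) = 8·3640·70.0/(π·8.5³) = 2.0384e+06/1929.3 = 1056.5 MPa
τ_max = K·τ₀ = 1.1783 × 1056.5 = 1245 MPa

1240 MPa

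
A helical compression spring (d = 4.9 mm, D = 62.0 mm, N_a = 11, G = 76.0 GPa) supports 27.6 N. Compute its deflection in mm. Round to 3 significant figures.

13.2 mm

k = Gd⁴/(8D³N_a) = (76.0×10³)(4.9⁴)/(8·62.0³·11) = 2.089 N/mm
δ = F/k = 27.6 / 2.089 = 13.212 mm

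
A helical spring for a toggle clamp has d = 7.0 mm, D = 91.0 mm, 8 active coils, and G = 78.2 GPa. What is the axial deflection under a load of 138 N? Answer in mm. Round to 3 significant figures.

k = Gd⁴/(8D³N_a) = (78.2×10³)(7.0⁴)/(8·91.0³·8) = 3.8931 N/mm
δ = F/k = 138 / 3.8931 = 35.447 mm

35.4 mm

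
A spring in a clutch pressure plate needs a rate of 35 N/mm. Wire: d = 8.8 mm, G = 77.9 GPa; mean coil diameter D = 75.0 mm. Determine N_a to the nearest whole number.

N_a = Gd⁴/(8D³k) = (77.9×10³ × 8.8⁴)/(8 × 75.0³ × 35)
    = 4.67163e+08 / 1.18125e+08 = 3.955 → 4 coils

4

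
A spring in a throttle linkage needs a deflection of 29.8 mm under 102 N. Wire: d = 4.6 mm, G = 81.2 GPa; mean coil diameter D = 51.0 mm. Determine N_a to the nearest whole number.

Required rate k = F/δ = 102/29.8 = 3.4228 N/mm
N_a = Gd⁴/(8D³k) = (81.2×10³ × 4.6⁴)/(8 × 51.0³ × 3.4228)
    = 3.63569e+07 / 3.63232e+06 = 10.01 → 10 coils

10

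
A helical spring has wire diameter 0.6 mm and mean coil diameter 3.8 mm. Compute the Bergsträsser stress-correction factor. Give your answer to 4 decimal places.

1.2239

C = D/d = 3.8/0.6 = 6.3333
K_B = (4C+2)/(4C−3) = 27.333/22.333 = 1.2239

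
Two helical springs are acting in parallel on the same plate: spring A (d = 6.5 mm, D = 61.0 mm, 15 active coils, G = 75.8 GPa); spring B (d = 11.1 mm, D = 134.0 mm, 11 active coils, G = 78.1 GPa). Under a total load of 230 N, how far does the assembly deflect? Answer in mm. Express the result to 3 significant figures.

k_A = Gd⁴/(8D³N_a) = (75.8×10³)(6.5⁴)/(8·61.0³·15) = 4.9677 N/mm
k_B = Gd⁴/(8D³N_a) = (78.1×10³)(11.1⁴)/(8·134.0³·11) = 5.5995 N/mm
Parallel: k_eq = 4.9677 + 5.5995 = 10.567 N/mm
δ = F/k_eq = 230/10.567 = 21.766 mm

21.8 mm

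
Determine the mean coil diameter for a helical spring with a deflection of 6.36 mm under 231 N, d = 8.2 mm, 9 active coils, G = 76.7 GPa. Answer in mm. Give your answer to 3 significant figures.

Required rate k = F/δ = 231/6.36 = 36.321 N/mm
D = (Gd⁴/(8N_a·k))^(1/3) = (76.7×10³·8.2⁴/(8·9·36.321))^(1/3)
  = (132606)^(1/3) = 50.9942 mm

51.0 mm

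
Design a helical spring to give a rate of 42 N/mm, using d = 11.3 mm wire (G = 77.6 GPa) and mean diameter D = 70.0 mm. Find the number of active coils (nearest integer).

N_a = Gd⁴/(8D³k) = (77.6×10³ × 11.3⁴)/(8 × 70.0³ × 42)
    = 1.26525e+09 / 1.15248e+08 = 10.98 → 11 coils

11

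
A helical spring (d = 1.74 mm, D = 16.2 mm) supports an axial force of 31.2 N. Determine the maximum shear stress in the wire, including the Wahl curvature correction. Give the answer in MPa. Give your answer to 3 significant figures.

Spring index C = D/d = 16.2/1.74 = 9.3103
K_W = (4C−1)/(4C−4) + 0.615/C = 36.241/33.241 + 0.0661 = 1.1563
τ₀ = 8FD/(πd³) = 8·31.2·16.2/(π·1.74³) = 4043.52/16.55 = 244.32 MPa
τ_max = K·τ₀ = 1.1563 × 244.32 = 282.51 MPa

283 MPa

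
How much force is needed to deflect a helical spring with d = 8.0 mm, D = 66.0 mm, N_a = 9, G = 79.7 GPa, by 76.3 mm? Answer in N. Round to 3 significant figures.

k = Gd⁴/(8D³N_a) = (79.7×10³)(8.0⁴)/(8·66.0³·9) = 15.771 N/mm
F = k·δ = 15.771 × 76.3 = 1203.3 N

1200 N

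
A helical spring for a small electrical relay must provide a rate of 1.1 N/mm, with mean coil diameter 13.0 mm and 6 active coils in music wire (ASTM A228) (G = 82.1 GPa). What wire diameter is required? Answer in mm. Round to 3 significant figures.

1.09 mm

d = (8D³N_a·k / G)^(1/4) = (8·13.0³·6·1.1 / (82.1×10³))^0.25
  = (1.4129)^0.25 = 1.0903 mm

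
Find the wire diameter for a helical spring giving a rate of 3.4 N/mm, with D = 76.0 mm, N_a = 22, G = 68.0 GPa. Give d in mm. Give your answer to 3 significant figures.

d = (8D³N_a·k / G)^(1/4) = (8·76.0³·22·3.4 / (68.0×10³))^0.25
  = (3863)^0.25 = 7.8837 mm

7.88 mm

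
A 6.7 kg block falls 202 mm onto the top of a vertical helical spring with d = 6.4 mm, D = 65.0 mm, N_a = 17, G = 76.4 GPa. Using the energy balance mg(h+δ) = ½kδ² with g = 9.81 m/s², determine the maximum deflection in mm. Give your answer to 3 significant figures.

109 mm

k = Gd⁴/(8D³N_a) = (76.4×10³)(6.4⁴)/(8·65.0³·17) = 3.4319 N/mm
W = mg = 6.7 × 9.81 = 65.727 N
½kδ² − Wδ − Wh = 0 → δ = (W + √(W² + 2kWh))/k
δ = (65.727 + √(4320 + 91129.6))/3.4319 = (65.727 + 308.95)/3.4319 = 109.17 mm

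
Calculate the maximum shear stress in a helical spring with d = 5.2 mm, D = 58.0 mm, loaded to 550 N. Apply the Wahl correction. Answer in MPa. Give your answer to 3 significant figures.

652 MPa

Spring index C = D/d = 58.0/5.2 = 11.1538
K_W = (4C−1)/(4C−4) + 0.615/C = 43.615/40.615 + 0.0551 = 1.1290
τ₀ = 8FD/(πd³) = 8·550·58.0/(π·5.2³) = 255200/441.73 = 577.72 MPa
τ_max = K·τ₀ = 1.1290 × 577.72 = 652.25 MPa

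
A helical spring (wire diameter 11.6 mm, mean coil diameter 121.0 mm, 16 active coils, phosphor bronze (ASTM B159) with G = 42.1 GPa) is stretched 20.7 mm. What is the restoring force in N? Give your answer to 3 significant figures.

k = Gd⁴/(8D³N_a) = (42.1×10³)(11.6⁴)/(8·121.0³·16) = 3.3616 N/mm
F = k·δ = 3.3616 × 20.7 = 69.585 N

69.6 N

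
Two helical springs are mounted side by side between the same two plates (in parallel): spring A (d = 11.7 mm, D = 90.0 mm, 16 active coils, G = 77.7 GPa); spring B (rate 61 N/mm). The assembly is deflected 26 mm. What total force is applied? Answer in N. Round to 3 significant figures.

1990 N

k_A = Gd⁴/(8D³N_a) = (77.7×10³)(11.7⁴)/(8·90.0³·16) = 15.604 N/mm
Parallel: k_eq = 15.604 + 61 = 76.604 N/mm
F = k_eq·δ = 76.604·26 = 1991.7 N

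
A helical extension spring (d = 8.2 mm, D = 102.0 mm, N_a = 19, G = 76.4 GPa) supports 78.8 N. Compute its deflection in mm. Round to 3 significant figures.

36.8 mm

k = Gd⁴/(8D³N_a) = (76.4×10³)(8.2⁴)/(8·102.0³·19) = 2.1414 N/mm
δ = F/k = 78.8 / 2.1414 = 36.798 mm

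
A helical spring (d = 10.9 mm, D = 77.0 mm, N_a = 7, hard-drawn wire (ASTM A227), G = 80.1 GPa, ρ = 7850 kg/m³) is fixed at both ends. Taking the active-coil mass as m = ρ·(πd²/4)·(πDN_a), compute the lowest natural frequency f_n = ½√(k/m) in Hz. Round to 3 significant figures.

94.4 Hz

k = Gd⁴/(8D³N_a) = (80.1×10³)(10.9⁴)/(8·77.0³·7) = 44.226 N/mm = 44226 N/m
Wire length L = πDN_a = π·77.0·7 = 1693.3 mm
m = ρ·(πd²/4)·L = 7850 × 93.313×10⁻⁶ m² × 1.6933 m = 1.2404 kg
f_n = ½√(k/m) = 0.5·√(44226/1.2404) = 0.5·√(35656) = 94.413 Hz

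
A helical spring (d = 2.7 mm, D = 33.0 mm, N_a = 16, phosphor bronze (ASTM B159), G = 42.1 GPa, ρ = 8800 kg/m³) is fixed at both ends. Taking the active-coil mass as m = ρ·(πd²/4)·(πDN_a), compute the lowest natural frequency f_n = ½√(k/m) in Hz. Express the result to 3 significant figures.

k = Gd⁴/(8D³N_a) = (42.1×10³)(2.7⁴)/(8·33.0³·16) = 0.48639 N/mm = 486.39 N/m
Wire length L = πDN_a = π·33.0·16 = 1658.8 mm
m = ρ·(πd²/4)·L = 8800 × 5.7256×10⁻⁶ m² × 1.6588 m = 0.083576 kg
f_n = ½√(k/m) = 0.5·√(486.39/0.083576) = 0.5·√(5819.7) = 38.144 Hz

38.1 Hz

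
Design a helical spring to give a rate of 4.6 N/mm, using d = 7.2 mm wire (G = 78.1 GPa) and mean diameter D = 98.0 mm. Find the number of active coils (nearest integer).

N_a = Gd⁴/(8D³k) = (78.1×10³ × 7.2⁴)/(8 × 98.0³ × 4.6)
    = 2.09885e+08 / 3.46359e+07 = 6.06 → 6 coils

6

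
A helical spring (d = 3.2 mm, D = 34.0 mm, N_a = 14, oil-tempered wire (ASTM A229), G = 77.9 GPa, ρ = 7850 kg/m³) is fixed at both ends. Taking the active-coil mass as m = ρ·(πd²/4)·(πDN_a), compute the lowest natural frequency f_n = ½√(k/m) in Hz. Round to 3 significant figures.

70.1 Hz

k = Gd⁴/(8D³N_a) = (77.9×10³)(3.2⁴)/(8·34.0³·14) = 1.8556 N/mm = 1855.6 N/m
Wire length L = πDN_a = π·34.0·14 = 1495.4 mm
m = ρ·(πd²/4)·L = 7850 × 8.0425×10⁻⁶ m² × 1.4954 m = 0.09441 kg
f_n = ½√(k/m) = 0.5·√(1855.6/0.09441) = 0.5·√(19655) = 70.098 Hz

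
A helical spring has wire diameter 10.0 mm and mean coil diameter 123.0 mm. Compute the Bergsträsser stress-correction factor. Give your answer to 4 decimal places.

C = D/d = 123.0/10.0 = 12.3000
K_B = (4C+2)/(4C−3) = 51.200/46.200 = 1.1082

1.1082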